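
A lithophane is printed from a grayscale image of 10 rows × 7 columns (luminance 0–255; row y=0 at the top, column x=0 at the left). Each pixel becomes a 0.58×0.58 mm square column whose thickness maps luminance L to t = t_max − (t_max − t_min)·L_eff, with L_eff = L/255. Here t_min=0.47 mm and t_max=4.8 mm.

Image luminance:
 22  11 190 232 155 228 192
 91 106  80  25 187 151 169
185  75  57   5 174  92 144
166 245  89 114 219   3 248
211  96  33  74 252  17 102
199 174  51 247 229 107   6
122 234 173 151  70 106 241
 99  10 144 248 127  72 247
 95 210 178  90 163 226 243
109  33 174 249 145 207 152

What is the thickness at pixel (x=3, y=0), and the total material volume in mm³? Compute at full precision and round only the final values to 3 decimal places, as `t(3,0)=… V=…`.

t(3,0)=0.861 V=57.216

span = t_max - t_min = 4.8 - 0.47 = 4.330
L(3,0) = 232, L_eff = 232/255 = 0.909804
t(3,0) = 4.8 - 4.330·0.909804 = 0.861
Σt over all 10·7 pixels = 1445719/8500 ≈ 170.0845882
V = pitch²·Σt = 0.58²·1445719/8500 = 57.216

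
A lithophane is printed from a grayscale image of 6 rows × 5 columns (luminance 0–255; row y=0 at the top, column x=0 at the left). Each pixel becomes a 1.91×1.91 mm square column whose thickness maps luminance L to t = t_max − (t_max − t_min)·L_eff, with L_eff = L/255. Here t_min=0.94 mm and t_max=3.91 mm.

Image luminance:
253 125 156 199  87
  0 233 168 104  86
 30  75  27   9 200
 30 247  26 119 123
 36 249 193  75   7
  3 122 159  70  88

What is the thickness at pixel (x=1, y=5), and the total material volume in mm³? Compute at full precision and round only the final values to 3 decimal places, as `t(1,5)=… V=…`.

span = t_max - t_min = 3.91 - 0.94 = 2.970
L(1,5) = 122, L_eff = 122/255 = 0.478431
t(1,5) = 3.91 - 2.970·0.478431 = 2.489
Σt over all 6·5 pixels = 670449/8500 ≈ 78.8763529
V = pitch²·Σt = 1.91²·670449/8500 = 287.749

t(1,5)=2.489 V=287.749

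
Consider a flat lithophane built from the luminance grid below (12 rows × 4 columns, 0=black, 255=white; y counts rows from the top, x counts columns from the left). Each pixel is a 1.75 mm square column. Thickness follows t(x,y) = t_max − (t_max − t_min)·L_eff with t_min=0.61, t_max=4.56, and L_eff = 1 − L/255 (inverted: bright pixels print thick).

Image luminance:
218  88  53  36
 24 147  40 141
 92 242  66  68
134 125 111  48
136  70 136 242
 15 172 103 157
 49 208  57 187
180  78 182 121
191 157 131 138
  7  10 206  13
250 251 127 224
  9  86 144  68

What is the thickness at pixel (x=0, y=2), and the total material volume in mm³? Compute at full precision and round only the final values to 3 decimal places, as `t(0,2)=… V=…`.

t(0,2)=2.035 V=361.873

span = t_max - t_min = 4.56 - 0.61 = 3.950
L(0,2) = 92, L_eff = 1 - 92/255 = 0.639216 (inverted)
t(0,2) = 4.56 - 3.950·0.639216 = 2.035
Σt over all 12·4 pixels = 60263/510 ≈ 118.1627451
V = pitch²·Σt = 1.75²·60263/510 = 361.873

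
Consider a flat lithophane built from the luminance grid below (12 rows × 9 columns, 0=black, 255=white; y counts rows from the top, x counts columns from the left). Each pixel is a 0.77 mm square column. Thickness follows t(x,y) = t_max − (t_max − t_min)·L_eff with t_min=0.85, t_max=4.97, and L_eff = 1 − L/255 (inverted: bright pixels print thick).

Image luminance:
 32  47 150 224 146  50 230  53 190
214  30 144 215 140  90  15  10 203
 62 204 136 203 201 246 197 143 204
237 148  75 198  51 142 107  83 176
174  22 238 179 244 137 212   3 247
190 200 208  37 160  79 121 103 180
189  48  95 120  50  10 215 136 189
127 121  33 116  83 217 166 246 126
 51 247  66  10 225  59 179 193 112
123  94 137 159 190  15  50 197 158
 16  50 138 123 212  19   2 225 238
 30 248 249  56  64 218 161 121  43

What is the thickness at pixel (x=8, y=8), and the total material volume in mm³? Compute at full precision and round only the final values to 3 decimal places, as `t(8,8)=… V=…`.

span = t_max - t_min = 4.97 - 0.85 = 4.120
L(8,8) = 112, L_eff = 1 - 112/255 = 0.560784 (inverted)
t(8,8) = 4.97 - 4.120·0.560784 = 2.660
Σt over all 12·9 pixels = 415642/1275 ≈ 325.9937255
V = pitch²·Σt = 0.77²·415642/1275 = 193.282

t(8,8)=2.660 V=193.282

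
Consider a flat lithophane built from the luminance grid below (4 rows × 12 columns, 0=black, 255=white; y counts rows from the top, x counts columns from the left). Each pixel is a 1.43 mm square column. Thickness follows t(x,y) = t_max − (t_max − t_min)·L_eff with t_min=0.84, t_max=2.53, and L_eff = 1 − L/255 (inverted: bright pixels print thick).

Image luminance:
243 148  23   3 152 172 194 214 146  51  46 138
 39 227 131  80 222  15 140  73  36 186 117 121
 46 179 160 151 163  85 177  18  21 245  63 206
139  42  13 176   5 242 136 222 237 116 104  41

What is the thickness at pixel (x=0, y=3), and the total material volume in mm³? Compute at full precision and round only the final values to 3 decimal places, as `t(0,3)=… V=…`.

t(0,3)=1.761 V=162.464

span = t_max - t_min = 2.53 - 0.84 = 1.690
L(0,3) = 139, L_eff = 1 - 139/255 = 0.454902 (inverted)
t(0,3) = 2.53 - 1.690·0.454902 = 1.761
Σt over all 4·12 pixels = 168828/2125 ≈ 79.4484706
V = pitch²·Σt = 1.43²·168828/2125 = 162.464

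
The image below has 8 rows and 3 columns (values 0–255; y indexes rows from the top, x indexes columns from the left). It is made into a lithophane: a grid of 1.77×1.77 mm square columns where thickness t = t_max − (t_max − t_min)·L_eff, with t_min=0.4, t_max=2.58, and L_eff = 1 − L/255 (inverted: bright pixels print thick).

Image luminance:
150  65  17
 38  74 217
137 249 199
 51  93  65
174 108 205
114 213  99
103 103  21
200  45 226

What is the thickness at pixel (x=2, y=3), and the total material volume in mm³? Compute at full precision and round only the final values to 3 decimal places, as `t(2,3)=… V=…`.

t(2,3)=0.956 V=109.515

span = t_max - t_min = 2.58 - 0.4 = 2.180
L(2,3) = 65, L_eff = 1 - 65/255 = 0.745098 (inverted)
t(2,3) = 2.58 - 2.180·0.745098 = 0.956
Σt over all 8·3 pixels = 222847/6375 ≈ 34.9563922
V = pitch²·Σt = 1.77²·222847/6375 = 109.515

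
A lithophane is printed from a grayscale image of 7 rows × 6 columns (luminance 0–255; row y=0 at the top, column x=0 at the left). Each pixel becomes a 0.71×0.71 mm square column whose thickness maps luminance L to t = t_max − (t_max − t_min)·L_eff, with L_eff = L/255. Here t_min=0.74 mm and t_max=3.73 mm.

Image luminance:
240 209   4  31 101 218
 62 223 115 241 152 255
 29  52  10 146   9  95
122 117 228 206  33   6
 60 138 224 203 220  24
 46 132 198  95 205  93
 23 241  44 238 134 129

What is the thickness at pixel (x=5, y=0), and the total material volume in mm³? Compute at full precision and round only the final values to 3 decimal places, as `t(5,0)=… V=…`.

span = t_max - t_min = 3.73 - 0.74 = 2.990
L(5,0) = 218, L_eff = 218/255 = 0.854902
t(5,0) = 3.73 - 2.990·0.854902 = 1.174
Σt over all 7·6 pixels = 2394881/25500 ≈ 93.9169020
V = pitch²·Σt = 0.71²·2394881/25500 = 47.344

t(5,0)=1.174 V=47.344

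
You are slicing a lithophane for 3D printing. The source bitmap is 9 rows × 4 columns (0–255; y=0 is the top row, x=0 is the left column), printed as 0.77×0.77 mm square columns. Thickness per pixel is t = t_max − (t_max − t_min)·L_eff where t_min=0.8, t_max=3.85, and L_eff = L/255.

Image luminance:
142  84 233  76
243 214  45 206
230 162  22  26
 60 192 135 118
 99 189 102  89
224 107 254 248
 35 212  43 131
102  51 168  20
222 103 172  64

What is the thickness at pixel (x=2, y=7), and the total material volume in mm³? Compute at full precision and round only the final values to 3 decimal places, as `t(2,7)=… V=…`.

span = t_max - t_min = 3.85 - 0.8 = 3.050
L(2,7) = 168, L_eff = 168/255 = 0.658824
t(2,7) = 3.85 - 3.050·0.658824 = 1.841
Σt over all 9·4 pixels = 412657/5100 ≈ 80.9131373
V = pitch²·Σt = 0.77²·412657/5100 = 47.973

t(2,7)=1.841 V=47.973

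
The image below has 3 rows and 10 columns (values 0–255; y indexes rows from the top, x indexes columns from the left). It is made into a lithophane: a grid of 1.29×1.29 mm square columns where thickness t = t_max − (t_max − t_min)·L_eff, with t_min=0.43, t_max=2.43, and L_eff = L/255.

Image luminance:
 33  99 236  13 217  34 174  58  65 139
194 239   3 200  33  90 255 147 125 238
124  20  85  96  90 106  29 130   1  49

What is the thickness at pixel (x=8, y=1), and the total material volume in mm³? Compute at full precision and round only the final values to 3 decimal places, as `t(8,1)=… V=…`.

t(8,1)=1.450 V=77.955

span = t_max - t_min = 2.43 - 0.43 = 2.000
L(8,1) = 125, L_eff = 125/255 = 0.490196
t(8,1) = 2.43 - 2.000·0.490196 = 1.450
Σt over all 3·10 pixels = 23891/510 ≈ 46.8450980
V = pitch²·Σt = 1.29²·23891/510 = 77.955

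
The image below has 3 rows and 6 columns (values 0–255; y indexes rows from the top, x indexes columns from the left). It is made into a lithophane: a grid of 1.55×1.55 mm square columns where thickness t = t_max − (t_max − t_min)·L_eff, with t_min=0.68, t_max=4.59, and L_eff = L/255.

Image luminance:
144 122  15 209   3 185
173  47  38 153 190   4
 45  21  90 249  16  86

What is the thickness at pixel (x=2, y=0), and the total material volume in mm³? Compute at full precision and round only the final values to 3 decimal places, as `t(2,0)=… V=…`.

t(2,0)=4.360 V=132.554

span = t_max - t_min = 4.59 - 0.68 = 3.910
L(2,0) = 15, L_eff = 15/255 = 0.058824
t(2,0) = 4.59 - 3.910·0.058824 = 4.360
Σt over all 3·6 pixels = 4138/75 ≈ 55.1733333
V = pitch²·Σt = 1.55²·4138/75 = 132.554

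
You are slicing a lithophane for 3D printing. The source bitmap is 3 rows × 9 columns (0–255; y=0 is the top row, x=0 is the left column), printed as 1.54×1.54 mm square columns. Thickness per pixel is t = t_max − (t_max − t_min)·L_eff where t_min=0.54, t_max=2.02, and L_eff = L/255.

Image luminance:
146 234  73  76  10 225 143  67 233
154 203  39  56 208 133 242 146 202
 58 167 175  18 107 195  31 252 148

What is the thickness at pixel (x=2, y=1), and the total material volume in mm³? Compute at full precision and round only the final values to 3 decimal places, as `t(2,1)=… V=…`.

span = t_max - t_min = 2.02 - 0.54 = 1.480
L(2,1) = 39, L_eff = 39/255 = 0.152941
t(2,1) = 2.02 - 1.480·0.152941 = 1.794
Σt over all 3·9 pixels = 139517/4250 ≈ 32.8275294
V = pitch²·Σt = 1.54²·139517/4250 = 77.854

t(2,1)=1.794 V=77.854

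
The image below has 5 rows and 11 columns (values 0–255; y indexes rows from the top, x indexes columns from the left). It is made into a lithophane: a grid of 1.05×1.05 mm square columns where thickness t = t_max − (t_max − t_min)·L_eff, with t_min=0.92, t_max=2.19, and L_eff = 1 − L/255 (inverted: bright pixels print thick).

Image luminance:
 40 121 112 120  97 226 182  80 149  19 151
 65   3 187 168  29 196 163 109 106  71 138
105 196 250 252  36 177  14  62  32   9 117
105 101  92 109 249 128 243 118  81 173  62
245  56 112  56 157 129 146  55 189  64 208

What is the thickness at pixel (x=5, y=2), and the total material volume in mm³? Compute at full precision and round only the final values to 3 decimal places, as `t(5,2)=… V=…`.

t(5,2)=1.802 V=92.356

span = t_max - t_min = 2.19 - 0.92 = 1.270
L(5,2) = 177, L_eff = 1 - 177/255 = 0.305882 (inverted)
t(5,2) = 2.19 - 1.270·0.305882 = 1.802
Σt over all 5·11 pixels = 35602/425 ≈ 83.7694118
V = pitch²·Σt = 1.05²·35602/425 = 92.356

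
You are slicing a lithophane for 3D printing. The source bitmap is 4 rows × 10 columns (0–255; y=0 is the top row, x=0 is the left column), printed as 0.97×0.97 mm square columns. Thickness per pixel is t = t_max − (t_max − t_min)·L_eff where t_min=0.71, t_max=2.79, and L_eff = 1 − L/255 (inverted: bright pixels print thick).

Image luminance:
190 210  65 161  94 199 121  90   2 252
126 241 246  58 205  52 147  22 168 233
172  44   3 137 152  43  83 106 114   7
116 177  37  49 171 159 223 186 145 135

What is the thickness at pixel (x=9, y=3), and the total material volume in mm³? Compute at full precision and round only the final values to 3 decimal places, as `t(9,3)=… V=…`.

span = t_max - t_min = 2.79 - 0.71 = 2.080
L(9,3) = 135, L_eff = 1 - 135/255 = 0.470588 (inverted)
t(9,3) = 2.79 - 2.080·0.470588 = 1.811
Σt over all 4·10 pixels = 448382/6375 ≈ 70.3344314
V = pitch²·Σt = 0.97²·448382/6375 = 66.178

t(9,3)=1.811 V=66.178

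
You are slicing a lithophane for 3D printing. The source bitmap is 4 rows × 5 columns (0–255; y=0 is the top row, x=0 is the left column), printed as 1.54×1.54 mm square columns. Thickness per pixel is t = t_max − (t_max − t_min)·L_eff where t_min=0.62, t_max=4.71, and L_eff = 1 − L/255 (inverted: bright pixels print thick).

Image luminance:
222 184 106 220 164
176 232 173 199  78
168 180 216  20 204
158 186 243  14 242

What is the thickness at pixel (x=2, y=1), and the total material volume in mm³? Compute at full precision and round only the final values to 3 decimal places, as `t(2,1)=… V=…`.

t(2,1)=3.395 V=158.169

span = t_max - t_min = 4.71 - 0.62 = 4.090
L(2,1) = 173, L_eff = 1 - 173/255 = 0.321569 (inverted)
t(2,1) = 4.71 - 4.090·0.321569 = 3.395
Σt over all 4·5 pixels = 340133/5100 ≈ 66.6927451
V = pitch²·Σt = 1.54²·340133/5100 = 158.169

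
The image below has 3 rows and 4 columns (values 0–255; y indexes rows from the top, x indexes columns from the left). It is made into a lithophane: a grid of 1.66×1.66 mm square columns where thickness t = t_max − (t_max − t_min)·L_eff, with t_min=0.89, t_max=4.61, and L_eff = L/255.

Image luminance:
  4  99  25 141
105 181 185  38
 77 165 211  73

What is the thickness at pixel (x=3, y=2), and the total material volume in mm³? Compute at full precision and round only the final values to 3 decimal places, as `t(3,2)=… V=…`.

span = t_max - t_min = 4.61 - 0.89 = 3.720
L(3,2) = 73, L_eff = 73/255 = 0.286275
t(3,2) = 4.61 - 3.720·0.286275 = 3.545
Σt over all 3·4 pixels = 77131/2125 ≈ 36.2969412
V = pitch²·Σt = 1.66²·77131/2125 = 100.020

t(3,2)=3.545 V=100.020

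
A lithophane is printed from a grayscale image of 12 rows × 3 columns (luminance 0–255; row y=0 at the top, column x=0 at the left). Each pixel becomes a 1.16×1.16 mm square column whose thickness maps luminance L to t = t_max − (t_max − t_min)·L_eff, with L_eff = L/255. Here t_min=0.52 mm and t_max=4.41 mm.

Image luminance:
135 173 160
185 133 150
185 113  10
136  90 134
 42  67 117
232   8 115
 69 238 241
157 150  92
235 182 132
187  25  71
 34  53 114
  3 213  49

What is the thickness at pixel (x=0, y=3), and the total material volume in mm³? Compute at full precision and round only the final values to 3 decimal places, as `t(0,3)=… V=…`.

t(0,3)=2.335 V=122.693

span = t_max - t_min = 4.41 - 0.52 = 3.890
L(0,3) = 136, L_eff = 136/255 = 0.533333
t(0,3) = 4.41 - 3.890·0.533333 = 2.335
Σt over all 12·3 pixels = 232511/2550 ≈ 91.1807843
V = pitch²·Σt = 1.16²·232511/2550 = 122.693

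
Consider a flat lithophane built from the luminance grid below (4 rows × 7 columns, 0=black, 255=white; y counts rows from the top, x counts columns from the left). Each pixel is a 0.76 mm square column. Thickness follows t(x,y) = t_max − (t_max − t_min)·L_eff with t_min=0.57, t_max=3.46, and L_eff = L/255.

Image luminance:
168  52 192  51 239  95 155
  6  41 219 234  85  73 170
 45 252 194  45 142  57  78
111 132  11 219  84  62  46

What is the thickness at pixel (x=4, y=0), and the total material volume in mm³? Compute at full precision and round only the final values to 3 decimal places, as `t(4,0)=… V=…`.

span = t_max - t_min = 3.46 - 0.57 = 2.890
L(4,0) = 239, L_eff = 239/255 = 0.937255
t(4,0) = 3.46 - 2.890·0.937255 = 0.751
Σt over all 4·7 pixels = 59.956
V = pitch²·Σt = 0.76²·59.956 = 34.631

t(4,0)=0.751 V=34.631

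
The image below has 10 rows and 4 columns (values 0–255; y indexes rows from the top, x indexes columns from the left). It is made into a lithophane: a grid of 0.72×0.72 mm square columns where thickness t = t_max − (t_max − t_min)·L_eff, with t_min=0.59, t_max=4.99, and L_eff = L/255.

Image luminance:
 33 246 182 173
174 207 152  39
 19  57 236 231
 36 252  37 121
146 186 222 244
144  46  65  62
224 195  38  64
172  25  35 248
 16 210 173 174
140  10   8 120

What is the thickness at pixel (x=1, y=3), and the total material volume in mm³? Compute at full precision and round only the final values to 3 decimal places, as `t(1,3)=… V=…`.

span = t_max - t_min = 4.99 - 0.59 = 4.400
L(1,3) = 252, L_eff = 252/255 = 0.988235
t(1,3) = 4.99 - 4.400·0.988235 = 0.642
Σt over all 10·4 pixels = 140926/1275 ≈ 110.5301961
V = pitch²·Σt = 0.72²·140926/1275 = 57.299

t(1,3)=0.642 V=57.299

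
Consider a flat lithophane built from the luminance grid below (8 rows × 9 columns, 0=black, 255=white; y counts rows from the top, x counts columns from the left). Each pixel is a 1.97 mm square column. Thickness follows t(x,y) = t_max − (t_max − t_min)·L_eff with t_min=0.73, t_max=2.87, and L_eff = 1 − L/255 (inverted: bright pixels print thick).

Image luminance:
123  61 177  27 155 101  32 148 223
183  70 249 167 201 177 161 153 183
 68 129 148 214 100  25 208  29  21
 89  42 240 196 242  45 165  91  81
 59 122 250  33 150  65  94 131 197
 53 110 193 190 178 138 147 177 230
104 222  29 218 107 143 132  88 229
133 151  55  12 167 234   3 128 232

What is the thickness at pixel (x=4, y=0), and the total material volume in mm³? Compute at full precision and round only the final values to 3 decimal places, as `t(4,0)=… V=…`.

span = t_max - t_min = 2.87 - 0.73 = 2.140
L(4,0) = 155, L_eff = 1 - 155/255 = 0.392157 (inverted)
t(4,0) = 2.87 - 2.140·0.392157 = 2.031
Σt over all 8·9 pixels = 850168/6375 ≈ 133.3596863
V = pitch²·Σt = 1.97²·850168/6375 = 517.556

t(4,0)=2.031 V=517.556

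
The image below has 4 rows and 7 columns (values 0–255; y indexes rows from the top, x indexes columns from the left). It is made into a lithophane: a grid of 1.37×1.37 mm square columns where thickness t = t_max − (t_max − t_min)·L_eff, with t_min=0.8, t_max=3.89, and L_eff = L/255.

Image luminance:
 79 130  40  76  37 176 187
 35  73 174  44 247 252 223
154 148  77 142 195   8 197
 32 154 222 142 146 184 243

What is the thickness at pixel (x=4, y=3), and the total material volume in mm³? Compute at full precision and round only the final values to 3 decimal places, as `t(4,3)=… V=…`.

span = t_max - t_min = 3.89 - 0.8 = 3.090
L(4,3) = 146, L_eff = 146/255 = 0.572549
t(4,3) = 3.89 - 3.090·0.572549 = 2.121
Σt over all 4·7 pixels = 532669/8500 ≈ 62.6669412
V = pitch²·Σt = 1.37²·532669/8500 = 117.620

t(4,3)=2.121 V=117.620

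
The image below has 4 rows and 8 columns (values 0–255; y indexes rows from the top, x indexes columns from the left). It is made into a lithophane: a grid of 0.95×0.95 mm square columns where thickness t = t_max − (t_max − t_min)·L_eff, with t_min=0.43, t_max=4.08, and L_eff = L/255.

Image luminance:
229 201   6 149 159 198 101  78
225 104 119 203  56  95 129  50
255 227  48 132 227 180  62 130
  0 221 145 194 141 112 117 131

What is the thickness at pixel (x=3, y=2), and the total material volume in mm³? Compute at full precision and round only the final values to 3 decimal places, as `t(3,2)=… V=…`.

span = t_max - t_min = 4.08 - 0.43 = 3.650
L(3,2) = 132, L_eff = 132/255 = 0.517647
t(3,2) = 4.08 - 3.650·0.517647 = 2.191
Σt over all 4·8 pixels = 85726/1275 ≈ 67.2360784
V = pitch²·Σt = 0.95²·85726/1275 = 60.681

t(3,2)=2.191 V=60.681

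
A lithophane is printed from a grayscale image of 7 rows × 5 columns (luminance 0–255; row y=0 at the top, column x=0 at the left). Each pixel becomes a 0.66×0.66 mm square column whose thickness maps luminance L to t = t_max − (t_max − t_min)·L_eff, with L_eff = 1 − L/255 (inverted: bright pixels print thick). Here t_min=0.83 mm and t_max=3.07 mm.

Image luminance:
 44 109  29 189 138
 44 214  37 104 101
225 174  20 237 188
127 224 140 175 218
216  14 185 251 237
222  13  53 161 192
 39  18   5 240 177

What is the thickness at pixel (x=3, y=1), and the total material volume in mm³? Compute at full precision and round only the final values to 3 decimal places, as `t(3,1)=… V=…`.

span = t_max - t_min = 3.07 - 0.83 = 2.240
L(3,1) = 104, L_eff = 1 - 104/255 = 0.592157 (inverted)
t(3,1) = 3.07 - 2.240·0.592157 = 1.744
Σt over all 7·5 pixels = 21259/300 ≈ 70.8633333
V = pitch²·Σt = 0.66²·21259/300 = 30.868

t(3,1)=1.744 V=30.868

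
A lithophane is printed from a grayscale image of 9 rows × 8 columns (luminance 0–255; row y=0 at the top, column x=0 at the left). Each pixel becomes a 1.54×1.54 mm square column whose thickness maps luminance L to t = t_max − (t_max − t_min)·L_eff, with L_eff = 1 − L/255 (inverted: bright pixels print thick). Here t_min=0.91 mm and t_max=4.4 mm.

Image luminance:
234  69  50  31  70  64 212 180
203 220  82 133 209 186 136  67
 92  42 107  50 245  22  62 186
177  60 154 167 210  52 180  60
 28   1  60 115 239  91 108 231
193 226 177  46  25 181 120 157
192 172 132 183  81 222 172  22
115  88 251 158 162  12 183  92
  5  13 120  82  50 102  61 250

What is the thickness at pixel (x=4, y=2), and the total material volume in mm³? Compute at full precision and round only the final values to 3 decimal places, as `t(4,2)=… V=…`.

t(4,2)=4.263 V=445.240

span = t_max - t_min = 4.4 - 0.91 = 3.490
L(4,2) = 245, L_eff = 1 - 245/255 = 0.039216 (inverted)
t(4,2) = 4.4 - 3.490·0.039216 = 4.263
Σt over all 9·8 pixels = 478733/2550 ≈ 187.7384314
V = pitch²·Σt = 1.54²·478733/2550 = 445.240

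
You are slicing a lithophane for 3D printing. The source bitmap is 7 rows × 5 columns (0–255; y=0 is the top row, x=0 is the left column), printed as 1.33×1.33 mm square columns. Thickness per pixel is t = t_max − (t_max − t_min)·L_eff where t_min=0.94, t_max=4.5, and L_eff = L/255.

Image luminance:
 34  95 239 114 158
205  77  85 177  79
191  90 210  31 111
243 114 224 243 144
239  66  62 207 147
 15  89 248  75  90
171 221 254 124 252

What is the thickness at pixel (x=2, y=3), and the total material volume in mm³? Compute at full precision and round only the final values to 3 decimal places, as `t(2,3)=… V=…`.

span = t_max - t_min = 4.5 - 0.94 = 3.560
L(2,3) = 224, L_eff = 224/255 = 0.878431
t(2,3) = 4.5 - 3.560·0.878431 = 1.373
Σt over all 7·5 pixels = 365351/4250 ≈ 85.9649412
V = pitch²·Σt = 1.33²·365351/4250 = 152.063

t(2,3)=1.373 V=152.063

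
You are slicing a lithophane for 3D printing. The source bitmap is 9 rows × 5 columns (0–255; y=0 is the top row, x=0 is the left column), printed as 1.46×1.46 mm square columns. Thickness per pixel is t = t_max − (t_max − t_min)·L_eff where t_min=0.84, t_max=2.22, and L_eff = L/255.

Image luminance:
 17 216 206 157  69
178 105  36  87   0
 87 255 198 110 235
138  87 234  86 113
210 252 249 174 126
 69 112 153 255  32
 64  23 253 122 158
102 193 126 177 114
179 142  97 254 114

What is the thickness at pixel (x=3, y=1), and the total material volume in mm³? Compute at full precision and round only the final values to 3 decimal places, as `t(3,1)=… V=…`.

span = t_max - t_min = 2.22 - 0.84 = 1.380
L(3,1) = 87, L_eff = 87/255 = 0.341176
t(3,1) = 2.22 - 1.380·0.341176 = 1.749
Σt over all 9·5 pixels = 278203/4250 ≈ 65.4595294
V = pitch²·Σt = 1.46²·278203/4250 = 139.534

t(3,1)=1.749 V=139.534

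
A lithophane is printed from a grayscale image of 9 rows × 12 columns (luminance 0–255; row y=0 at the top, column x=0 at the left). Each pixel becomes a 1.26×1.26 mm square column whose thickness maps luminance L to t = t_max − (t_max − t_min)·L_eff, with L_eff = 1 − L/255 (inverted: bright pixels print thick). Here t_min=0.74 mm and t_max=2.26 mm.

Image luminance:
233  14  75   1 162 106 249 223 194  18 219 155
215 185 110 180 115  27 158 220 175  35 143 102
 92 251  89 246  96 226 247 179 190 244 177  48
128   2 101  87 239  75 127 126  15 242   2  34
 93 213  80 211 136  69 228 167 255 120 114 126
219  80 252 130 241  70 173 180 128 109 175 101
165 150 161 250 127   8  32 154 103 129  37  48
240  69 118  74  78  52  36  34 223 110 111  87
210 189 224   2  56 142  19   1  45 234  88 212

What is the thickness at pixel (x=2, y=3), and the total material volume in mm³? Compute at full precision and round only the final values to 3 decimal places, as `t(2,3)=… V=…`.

t(2,3)=1.342 V=261.876

span = t_max - t_min = 2.26 - 0.74 = 1.520
L(2,3) = 101, L_eff = 1 - 101/255 = 0.603922 (inverted)
t(2,3) = 2.26 - 1.520·0.603922 = 1.342
Σt over all 9·12 pixels = 70104/425 ≈ 164.9505882
V = pitch²·Σt = 1.26²·70104/425 = 261.876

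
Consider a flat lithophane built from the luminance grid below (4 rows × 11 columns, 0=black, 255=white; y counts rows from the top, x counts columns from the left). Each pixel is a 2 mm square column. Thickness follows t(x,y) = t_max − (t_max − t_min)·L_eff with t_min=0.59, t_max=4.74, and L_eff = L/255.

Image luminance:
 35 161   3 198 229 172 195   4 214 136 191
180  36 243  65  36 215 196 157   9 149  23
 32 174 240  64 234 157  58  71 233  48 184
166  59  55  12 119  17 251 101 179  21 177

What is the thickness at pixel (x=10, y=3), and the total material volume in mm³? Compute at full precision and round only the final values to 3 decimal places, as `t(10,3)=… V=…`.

span = t_max - t_min = 4.74 - 0.59 = 4.150
L(10,3) = 177, L_eff = 177/255 = 0.694118
t(10,3) = 4.74 - 4.150·0.694118 = 1.859
Σt over all 4·11 pixels = 202413/1700 ≈ 119.0664706
V = pitch²·Σt = 2²·202413/1700 = 476.266

t(10,3)=1.859 V=476.266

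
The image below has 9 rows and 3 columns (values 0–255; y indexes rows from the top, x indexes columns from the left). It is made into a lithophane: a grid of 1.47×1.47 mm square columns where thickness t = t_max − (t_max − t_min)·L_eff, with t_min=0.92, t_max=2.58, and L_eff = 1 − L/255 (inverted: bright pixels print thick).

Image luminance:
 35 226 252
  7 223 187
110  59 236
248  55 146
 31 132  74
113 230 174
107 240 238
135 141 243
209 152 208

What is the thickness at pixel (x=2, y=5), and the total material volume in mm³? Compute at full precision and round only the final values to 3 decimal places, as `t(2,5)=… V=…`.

t(2,5)=2.053 V=112.913

span = t_max - t_min = 2.58 - 0.92 = 1.660
L(2,5) = 174, L_eff = 1 - 174/255 = 0.317647 (inverted)
t(2,5) = 2.58 - 1.660·0.317647 = 2.053
Σt over all 9·3 pixels = 666223/12750 ≈ 52.2527843
V = pitch²·Σt = 1.47²·666223/12750 = 112.913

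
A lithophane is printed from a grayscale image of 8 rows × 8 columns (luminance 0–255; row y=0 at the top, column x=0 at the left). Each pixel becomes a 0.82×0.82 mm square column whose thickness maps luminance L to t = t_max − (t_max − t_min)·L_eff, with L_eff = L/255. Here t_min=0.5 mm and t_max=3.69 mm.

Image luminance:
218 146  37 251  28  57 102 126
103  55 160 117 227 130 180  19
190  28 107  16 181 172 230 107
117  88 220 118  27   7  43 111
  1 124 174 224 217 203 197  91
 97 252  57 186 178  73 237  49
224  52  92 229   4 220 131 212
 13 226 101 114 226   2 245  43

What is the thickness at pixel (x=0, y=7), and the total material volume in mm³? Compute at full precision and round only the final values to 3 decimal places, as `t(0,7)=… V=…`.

span = t_max - t_min = 3.69 - 0.5 = 3.190
L(0,7) = 13, L_eff = 13/255 = 0.050980
t(0,7) = 3.69 - 3.190·0.050980 = 3.527
Σt over all 8·8 pixels = 850613/6375 ≈ 133.4294902
V = pitch²·Σt = 0.82²·850613/6375 = 89.718

t(0,7)=3.527 V=89.718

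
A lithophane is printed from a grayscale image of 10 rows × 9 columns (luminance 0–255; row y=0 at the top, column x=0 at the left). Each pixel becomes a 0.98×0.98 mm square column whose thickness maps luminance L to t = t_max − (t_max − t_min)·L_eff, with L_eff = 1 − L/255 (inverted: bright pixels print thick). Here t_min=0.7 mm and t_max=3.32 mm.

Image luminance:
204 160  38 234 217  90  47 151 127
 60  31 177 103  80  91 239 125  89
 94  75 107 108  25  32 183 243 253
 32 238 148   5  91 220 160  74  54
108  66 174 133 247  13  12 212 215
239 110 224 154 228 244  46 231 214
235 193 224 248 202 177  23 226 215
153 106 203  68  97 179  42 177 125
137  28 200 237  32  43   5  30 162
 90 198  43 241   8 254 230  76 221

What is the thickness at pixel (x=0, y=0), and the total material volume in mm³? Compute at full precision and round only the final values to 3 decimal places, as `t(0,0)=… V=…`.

span = t_max - t_min = 3.32 - 0.7 = 2.620
L(0,0) = 204, L_eff = 1 - 204/255 = 0.200000 (inverted)
t(0,0) = 3.32 - 2.620·0.200000 = 2.796
Σt over all 10·9 pixels = 2428043/12750 ≈ 190.4347451
V = pitch²·Σt = 0.98²·2428043/12750 = 182.894

t(0,0)=2.796 V=182.894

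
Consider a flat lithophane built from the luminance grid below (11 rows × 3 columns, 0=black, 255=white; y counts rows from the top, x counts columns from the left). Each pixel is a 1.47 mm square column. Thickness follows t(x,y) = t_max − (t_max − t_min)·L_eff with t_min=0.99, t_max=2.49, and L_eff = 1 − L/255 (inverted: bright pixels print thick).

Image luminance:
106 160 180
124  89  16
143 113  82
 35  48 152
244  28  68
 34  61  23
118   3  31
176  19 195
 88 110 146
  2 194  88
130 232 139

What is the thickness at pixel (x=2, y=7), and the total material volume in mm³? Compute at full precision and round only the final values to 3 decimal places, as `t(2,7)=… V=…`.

t(2,7)=2.137 V=113.522

span = t_max - t_min = 2.49 - 0.99 = 1.500
L(2,7) = 195, L_eff = 1 - 195/255 = 0.235294 (inverted)
t(2,7) = 2.49 - 1.500·0.235294 = 2.137
Σt over all 11·3 pixels = 89309/1700 ≈ 52.5347059
V = pitch²·Σt = 1.47²·89309/1700 = 113.522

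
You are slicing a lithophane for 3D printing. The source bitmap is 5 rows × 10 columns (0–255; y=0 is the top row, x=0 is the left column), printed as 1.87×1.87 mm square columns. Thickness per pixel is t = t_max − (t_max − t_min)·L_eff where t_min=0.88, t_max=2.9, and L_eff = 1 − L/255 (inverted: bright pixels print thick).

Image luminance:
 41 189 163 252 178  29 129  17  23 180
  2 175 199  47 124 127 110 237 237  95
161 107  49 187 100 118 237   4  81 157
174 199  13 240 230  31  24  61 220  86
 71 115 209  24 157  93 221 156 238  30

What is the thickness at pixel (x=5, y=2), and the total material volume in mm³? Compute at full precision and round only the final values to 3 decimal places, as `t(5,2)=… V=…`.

t(5,2)=1.815 V=329.681

span = t_max - t_min = 2.9 - 0.88 = 2.020
L(5,2) = 118, L_eff = 1 - 118/255 = 0.537255 (inverted)
t(5,2) = 2.9 - 2.020·0.537255 = 1.815
Σt over all 5·10 pixels = 1202047/12750 ≈ 94.2781961
V = pitch²·Σt = 1.87²·1202047/12750 = 329.681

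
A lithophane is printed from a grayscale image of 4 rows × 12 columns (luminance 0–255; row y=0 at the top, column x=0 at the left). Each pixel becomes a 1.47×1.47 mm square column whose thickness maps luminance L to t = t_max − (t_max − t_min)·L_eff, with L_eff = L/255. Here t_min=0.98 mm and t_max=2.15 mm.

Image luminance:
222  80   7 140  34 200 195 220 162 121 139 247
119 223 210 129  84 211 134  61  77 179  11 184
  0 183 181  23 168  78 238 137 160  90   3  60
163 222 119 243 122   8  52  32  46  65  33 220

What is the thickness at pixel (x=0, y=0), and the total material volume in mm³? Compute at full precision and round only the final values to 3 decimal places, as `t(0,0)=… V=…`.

t(0,0)=1.131 V=163.170

span = t_max - t_min = 2.15 - 0.98 = 1.170
L(0,0) = 222, L_eff = 222/255 = 0.870588
t(0,0) = 2.15 - 1.170·0.870588 = 1.131
Σt over all 4·12 pixels = 75.51
V = pitch²·Σt = 1.47²·75.51 = 163.170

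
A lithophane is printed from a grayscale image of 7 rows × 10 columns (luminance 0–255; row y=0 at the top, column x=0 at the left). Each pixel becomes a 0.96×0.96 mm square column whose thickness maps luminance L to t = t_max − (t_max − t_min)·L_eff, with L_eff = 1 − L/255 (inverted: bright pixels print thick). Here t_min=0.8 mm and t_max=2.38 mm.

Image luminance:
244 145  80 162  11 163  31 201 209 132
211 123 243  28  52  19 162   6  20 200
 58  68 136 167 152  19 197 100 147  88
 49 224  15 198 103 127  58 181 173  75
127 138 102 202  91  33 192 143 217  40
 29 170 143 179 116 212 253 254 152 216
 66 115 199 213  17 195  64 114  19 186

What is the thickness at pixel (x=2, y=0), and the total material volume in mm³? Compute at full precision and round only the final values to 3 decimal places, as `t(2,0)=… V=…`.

span = t_max - t_min = 2.38 - 0.8 = 1.580
L(2,0) = 80, L_eff = 1 - 80/255 = 0.686275 (inverted)
t(2,0) = 2.38 - 1.580·0.686275 = 1.296
Σt over all 7·10 pixels = 711473/6375 ≈ 111.6036078
V = pitch²·Σt = 0.96²·711473/6375 = 102.854

t(2,0)=1.296 V=102.854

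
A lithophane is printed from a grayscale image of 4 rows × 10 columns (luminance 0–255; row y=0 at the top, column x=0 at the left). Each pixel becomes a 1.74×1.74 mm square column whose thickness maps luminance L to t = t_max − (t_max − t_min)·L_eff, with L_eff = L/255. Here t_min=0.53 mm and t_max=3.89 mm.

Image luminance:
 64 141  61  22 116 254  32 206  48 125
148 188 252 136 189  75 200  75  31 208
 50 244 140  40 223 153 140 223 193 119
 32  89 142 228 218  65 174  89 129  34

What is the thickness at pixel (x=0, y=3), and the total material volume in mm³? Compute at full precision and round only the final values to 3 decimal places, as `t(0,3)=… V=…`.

t(0,3)=3.468 V=259.821

span = t_max - t_min = 3.89 - 0.53 = 3.360
L(0,3) = 32, L_eff = 32/255 = 0.125490
t(0,3) = 3.89 - 3.360·0.125490 = 3.468
Σt over all 4·10 pixels = 182362/2125 ≈ 85.8174118
V = pitch²·Σt = 1.74²·182362/2125 = 259.821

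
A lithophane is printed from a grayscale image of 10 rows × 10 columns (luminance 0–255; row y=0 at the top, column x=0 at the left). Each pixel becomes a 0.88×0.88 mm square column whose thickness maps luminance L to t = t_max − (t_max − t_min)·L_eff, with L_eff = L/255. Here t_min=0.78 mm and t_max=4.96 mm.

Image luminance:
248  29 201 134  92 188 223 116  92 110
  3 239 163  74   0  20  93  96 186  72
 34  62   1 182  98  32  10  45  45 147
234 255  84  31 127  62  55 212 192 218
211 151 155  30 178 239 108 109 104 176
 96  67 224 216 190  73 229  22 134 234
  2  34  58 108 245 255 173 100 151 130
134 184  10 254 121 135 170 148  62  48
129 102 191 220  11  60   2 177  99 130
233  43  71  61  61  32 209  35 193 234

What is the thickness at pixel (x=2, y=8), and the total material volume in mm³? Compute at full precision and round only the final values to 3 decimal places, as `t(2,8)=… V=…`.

t(2,8)=1.829 V=228.397

span = t_max - t_min = 4.96 - 0.78 = 4.180
L(2,8) = 191, L_eff = 191/255 = 0.749020
t(2,8) = 4.96 - 4.180·0.749020 = 1.829
Σt over all 10·10 pixels = 1880203/6375 ≈ 294.9338039
V = pitch²·Σt = 0.88²·1880203/6375 = 228.397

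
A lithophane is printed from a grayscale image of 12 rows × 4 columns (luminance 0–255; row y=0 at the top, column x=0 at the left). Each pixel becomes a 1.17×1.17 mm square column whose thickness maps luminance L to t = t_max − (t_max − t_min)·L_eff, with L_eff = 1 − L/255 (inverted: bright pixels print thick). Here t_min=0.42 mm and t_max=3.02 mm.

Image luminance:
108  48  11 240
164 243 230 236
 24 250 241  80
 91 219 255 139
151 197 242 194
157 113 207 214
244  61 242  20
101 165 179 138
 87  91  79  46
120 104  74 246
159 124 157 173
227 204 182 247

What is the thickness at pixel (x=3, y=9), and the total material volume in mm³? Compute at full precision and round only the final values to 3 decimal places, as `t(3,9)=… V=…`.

t(3,9)=2.928 V=132.613

span = t_max - t_min = 3.02 - 0.42 = 2.600
L(3,9) = 246, L_eff = 1 - 246/255 = 0.035294 (inverted)
t(3,9) = 3.02 - 2.600·0.035294 = 2.928
Σt over all 12·4 pixels = 41172/425 ≈ 96.8752941
V = pitch²·Σt = 1.17²·41172/425 = 132.613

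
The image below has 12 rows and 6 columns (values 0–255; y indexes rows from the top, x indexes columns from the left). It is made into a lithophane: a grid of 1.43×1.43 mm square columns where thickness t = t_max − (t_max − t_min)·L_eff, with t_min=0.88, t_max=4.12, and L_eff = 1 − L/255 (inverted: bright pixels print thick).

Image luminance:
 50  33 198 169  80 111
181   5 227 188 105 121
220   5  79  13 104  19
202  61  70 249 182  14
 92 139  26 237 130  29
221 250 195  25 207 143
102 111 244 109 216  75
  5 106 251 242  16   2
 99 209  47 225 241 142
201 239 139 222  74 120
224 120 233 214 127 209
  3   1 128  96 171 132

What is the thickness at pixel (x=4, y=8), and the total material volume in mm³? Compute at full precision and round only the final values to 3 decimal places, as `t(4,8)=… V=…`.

span = t_max - t_min = 4.12 - 0.88 = 3.240
L(4,8) = 241, L_eff = 1 - 241/255 = 0.054902 (inverted)
t(4,8) = 4.12 - 3.240·0.054902 = 3.942
Σt over all 12·6 pixels = 78093/425 ≈ 183.7482353
V = pitch²·Σt = 1.43²·78093/425 = 375.747

t(4,8)=3.942 V=375.747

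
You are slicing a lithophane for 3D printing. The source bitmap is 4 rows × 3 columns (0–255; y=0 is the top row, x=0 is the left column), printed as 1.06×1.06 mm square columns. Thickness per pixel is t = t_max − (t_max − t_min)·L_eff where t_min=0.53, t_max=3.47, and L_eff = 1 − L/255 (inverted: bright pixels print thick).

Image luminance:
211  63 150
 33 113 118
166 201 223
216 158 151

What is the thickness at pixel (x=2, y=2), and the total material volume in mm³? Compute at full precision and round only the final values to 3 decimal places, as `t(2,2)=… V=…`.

span = t_max - t_min = 3.47 - 0.53 = 2.940
L(2,2) = 223, L_eff = 1 - 223/255 = 0.125490 (inverted)
t(2,2) = 3.47 - 2.940·0.125490 = 3.101
Σt over all 4·3 pixels = 115377/4250 ≈ 27.1475294
V = pitch²·Σt = 1.06²·115377/4250 = 30.503

t(2,2)=3.101 V=30.503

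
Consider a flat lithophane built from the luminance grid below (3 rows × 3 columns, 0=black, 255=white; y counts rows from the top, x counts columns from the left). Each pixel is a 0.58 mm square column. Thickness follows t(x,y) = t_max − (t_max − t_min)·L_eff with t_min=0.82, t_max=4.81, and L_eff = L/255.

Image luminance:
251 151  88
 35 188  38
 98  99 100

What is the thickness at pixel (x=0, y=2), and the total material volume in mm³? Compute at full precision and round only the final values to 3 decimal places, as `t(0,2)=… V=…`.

span = t_max - t_min = 4.81 - 0.82 = 3.990
L(0,2) = 98, L_eff = 98/255 = 0.384314
t(0,2) = 4.81 - 3.990·0.384314 = 3.277
Σt over all 3·3 pixels = 228581/8500 ≈ 26.8918824
V = pitch²·Σt = 0.58²·228581/8500 = 9.046

t(0,2)=3.277 V=9.046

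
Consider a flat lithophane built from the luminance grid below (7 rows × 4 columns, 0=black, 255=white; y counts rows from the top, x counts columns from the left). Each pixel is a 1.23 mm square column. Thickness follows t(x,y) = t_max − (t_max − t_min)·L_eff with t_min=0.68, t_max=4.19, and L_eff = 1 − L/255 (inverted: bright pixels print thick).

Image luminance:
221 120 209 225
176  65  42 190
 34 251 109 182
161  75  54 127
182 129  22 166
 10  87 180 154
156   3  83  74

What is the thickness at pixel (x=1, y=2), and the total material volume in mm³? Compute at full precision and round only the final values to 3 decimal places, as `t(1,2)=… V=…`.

span = t_max - t_min = 4.19 - 0.68 = 3.510
L(1,2) = 251, L_eff = 1 - 251/255 = 0.015686 (inverted)
t(1,2) = 4.19 - 3.510·0.015686 = 4.135
Σt over all 7·4 pixels = 569819/8500 ≈ 67.0375294
V = pitch²·Σt = 1.23²·569819/8500 = 101.421

t(1,2)=4.135 V=101.421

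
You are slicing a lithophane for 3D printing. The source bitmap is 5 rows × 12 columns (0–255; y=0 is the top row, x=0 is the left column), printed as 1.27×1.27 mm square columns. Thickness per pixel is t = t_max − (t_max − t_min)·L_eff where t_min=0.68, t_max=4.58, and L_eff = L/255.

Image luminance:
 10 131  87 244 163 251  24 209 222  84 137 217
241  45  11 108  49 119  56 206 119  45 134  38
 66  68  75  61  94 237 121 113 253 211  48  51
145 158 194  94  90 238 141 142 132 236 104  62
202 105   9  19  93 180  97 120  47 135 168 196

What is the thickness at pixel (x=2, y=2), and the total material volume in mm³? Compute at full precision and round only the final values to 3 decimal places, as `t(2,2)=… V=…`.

t(2,2)=3.433 V=259.326

span = t_max - t_min = 4.58 - 0.68 = 3.900
L(2,2) = 75, L_eff = 75/255 = 0.294118
t(2,2) = 4.58 - 3.900·0.294118 = 3.433
Σt over all 5·12 pixels = 27333/170 ≈ 160.7823529
V = pitch²·Σt = 1.27²·27333/170 = 259.326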